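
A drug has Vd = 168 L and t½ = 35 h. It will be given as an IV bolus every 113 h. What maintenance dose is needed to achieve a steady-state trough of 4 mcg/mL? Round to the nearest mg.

5627 mg

τ/t½ = 113/35 ≈ 3.2286, so f = (1/2)^(113/35) ≈ 0.106685.
Cmin,ss = (D/Vd)·f/(1−f), so D = Cmin,ss·Vd·(1−f)/f.
D = 4 × 168 × (1−f)/f ≈ 4 × 168 × 8.37339 ≈ 5626.92 mg.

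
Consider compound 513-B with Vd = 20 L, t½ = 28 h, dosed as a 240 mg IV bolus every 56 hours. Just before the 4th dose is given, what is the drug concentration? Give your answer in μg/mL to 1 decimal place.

f = (1/2)^(τ/t½) = (1/2)^(56/28) ≈ 0.2500.
C₀ = D/Vd = 240/20 ≈ 12.000 μg/mL.
Before the 4th dose, 3 doses have been given. Superposition: Cmin = C₀·(f + f² + … + f^3).
≈ 12.000 × (0.2500 + 0.0625 + 0.0156) ≈ 12.000 × 0.3281 ≈ 3.937 μg/mL.

3.9 μg/mL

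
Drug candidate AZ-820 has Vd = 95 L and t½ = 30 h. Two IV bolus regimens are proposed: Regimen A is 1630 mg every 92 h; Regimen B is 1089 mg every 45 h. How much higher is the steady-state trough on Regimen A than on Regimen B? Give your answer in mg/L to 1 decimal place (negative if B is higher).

-3.9 mg/L

Regimen A: f = (1/2)^(92/30) ≈ 0.1194; Cmin,ss = (1630/95)·f/(1−f) ≈ 2.326 mg/L.
Regimen B: f = (1/2)^(45/30) ≈ 0.3536; Cmin,ss = (1089/95)·f/(1−f) ≈ 6.271 mg/L.
Difference ≈ 2.326 − 6.271 ≈ -3.945 mg/L.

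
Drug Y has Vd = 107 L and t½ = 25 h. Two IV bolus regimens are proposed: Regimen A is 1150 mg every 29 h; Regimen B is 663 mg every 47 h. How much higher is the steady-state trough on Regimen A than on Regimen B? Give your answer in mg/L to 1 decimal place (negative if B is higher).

6.4 mg/L

Regimen A: f = (1/2)^(29/25) ≈ 0.4475; Cmin,ss = (1150/107)·f/(1−f) ≈ 8.705 mg/L.
Regimen B: f = (1/2)^(47/25) ≈ 0.2717; Cmin,ss = (663/107)·f/(1−f) ≈ 2.312 mg/L.
Difference ≈ 8.705 − 2.312 ≈ 6.393 mg/L.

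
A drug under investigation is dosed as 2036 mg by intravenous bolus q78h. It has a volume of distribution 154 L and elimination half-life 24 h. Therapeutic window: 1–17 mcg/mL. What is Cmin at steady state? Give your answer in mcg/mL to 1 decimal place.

1.6 mcg/mL

k = ln2/t½ = ln2/24 ≈ 0.028881 h⁻¹; fraction remaining f = e^(−kτ) = e^(−0.028881×78) ≈ 0.1051.
Single-dose peak C₀ = D/Vd = 2036/154 ≈ 13.221 mcg/mL.
Steady-state trough Cmin,ss = C₀·f/(1−f) ≈ 13.221 × 0.1051/0.8949 ≈ 1.553 mcg/mL.
Trough 1.6 mcg/mL vs MEC 1 mcg/mL: adequate.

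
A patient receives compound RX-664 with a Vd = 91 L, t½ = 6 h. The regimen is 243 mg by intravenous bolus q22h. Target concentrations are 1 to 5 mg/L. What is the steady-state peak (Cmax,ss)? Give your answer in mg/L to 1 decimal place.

k = ln2/t½ = ln2/6 ≈ 0.115525 h⁻¹; fraction remaining f = e^(−kτ) = e^(−0.115525×22) ≈ 0.0787.
At steady state, accumulation factor R = 1/(1 − e^(−kτ)) ≈ 1.0854.
Single-dose peak C₀ = D/Vd = 243/91 ≈ 2.670 mg/L.
Steady-state peak Cmax,ss = C₀·R ≈ 2.670 × 1.0854 ≈ 2.898 mg/L.
Peak 2.9 mg/L vs MTC 5 mg/L: below toxic threshold.

2.9 mg/L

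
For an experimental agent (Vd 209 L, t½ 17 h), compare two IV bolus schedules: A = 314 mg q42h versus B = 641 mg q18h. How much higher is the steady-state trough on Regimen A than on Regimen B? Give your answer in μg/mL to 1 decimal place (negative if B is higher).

-2.5 μg/mL

Regimen A: f = (1/2)^(42/17) ≈ 0.1804; Cmin,ss = (314/209)·f/(1−f) ≈ 0.331 μg/mL.
Regimen B: f = (1/2)^(18/17) ≈ 0.4800; Cmin,ss = (641/209)·f/(1−f) ≈ 2.831 μg/mL.
Difference ≈ 0.331 − 2.831 ≈ -2.500 μg/mL.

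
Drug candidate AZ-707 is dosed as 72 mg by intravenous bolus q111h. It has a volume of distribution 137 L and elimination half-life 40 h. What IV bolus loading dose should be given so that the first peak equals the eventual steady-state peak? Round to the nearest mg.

f = (1/2)^(111/40) ≈ 0.146097; accumulation ratio R = 1/(1−f) ≈ 1.17109.
Loading dose to hit Cmax,ss on first dose: D_load = D_maint·R ≈ 72 × 1.17109 ≈ 84.32 mg.

84 mg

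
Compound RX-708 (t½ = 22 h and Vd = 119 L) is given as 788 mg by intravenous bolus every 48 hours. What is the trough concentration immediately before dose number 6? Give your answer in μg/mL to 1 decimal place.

f = (1/2)^(τ/t½) = (1/2)^(48/22) ≈ 0.2204.
C₀ = D/Vd = 788/119 ≈ 6.622 μg/mL.
Before the 6th dose, 5 doses have been given. Superposition: Cmin = C₀·(f + f² + … + f^5).
≈ 6.622 × (0.2204 + 0.0486 + 0.0107 + 0.0024 + 0.0005) ≈ 6.622 × 0.2826 ≈ 1.871 μg/mL.

1.9 μg/mL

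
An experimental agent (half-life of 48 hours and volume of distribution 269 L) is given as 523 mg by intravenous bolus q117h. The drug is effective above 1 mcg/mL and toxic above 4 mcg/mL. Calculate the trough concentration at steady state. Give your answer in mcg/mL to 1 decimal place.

k = ln2/t½ = ln2/48 ≈ 0.014441 h⁻¹; fraction remaining f = e^(−kτ) = e^(−0.014441×117) ≈ 0.1846.
Accumulation ratio R = 1/(1 − f) ≈ 1/0.8154 ≈ 1.2264.
Single-dose peak C₀ = D/Vd = 523/269 ≈ 1.944 mcg/mL.
Steady-state peak Cmax,ss = C₀·R ≈ 1.944 × 1.2264 ≈ 2.384 mcg/mL.
Steady-state trough Cmin,ss = Cmax,ss·f ≈ 2.384 × 0.1846 ≈ 0.440 mcg/mL.
Trough 0.4 mcg/mL vs MEC 1 mcg/mL: subtherapeutic.

0.4 mcg/mL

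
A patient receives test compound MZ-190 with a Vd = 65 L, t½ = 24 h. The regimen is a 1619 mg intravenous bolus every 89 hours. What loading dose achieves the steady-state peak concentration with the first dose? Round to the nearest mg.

1753 mg

f = (1/2)^(89/24) ≈ 0.076503; accumulation ratio R = 1/(1−f) ≈ 1.08284.
Loading dose to hit Cmax,ss on first dose: D_load = D_maint·R ≈ 1619 × 1.08284 ≈ 1753.12 mg.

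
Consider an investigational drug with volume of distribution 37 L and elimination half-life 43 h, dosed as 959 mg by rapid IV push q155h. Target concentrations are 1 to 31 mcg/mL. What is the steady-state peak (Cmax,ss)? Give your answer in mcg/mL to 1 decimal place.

τ/t½ = 155/43 ≈ 3.6047, so fraction remaining f = (1/2)^(155/43) ≈ 0.0822.
At steady state, accumulation factor R = 1/(1 − e^(−kτ)) ≈ 1.0896.
Single-dose peak C₀ = D/Vd = 959/37 ≈ 25.919 mcg/mL.
Steady-state peak Cmax,ss = C₀·R ≈ 25.919 × 1.0896 ≈ 28.241 mcg/mL.
Peak 28.2 mcg/mL vs MTC 31 mcg/mL: below toxic threshold.

28.2 mcg/mL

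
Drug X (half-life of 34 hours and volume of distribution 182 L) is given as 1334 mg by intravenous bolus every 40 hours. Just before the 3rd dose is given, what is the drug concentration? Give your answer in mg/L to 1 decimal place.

f = (1/2)^(τ/t½) = (1/2)^(40/34) ≈ 0.4424.
C₀ = D/Vd = 1334/182 ≈ 7.330 mg/L.
Before the 3rd dose, 2 doses have been given. Superposition: Cmin = C₀·(f + f²).
≈ 7.330 × (0.4424 + 0.1957) ≈ 7.330 × 0.6381 ≈ 4.677 mg/L.

4.7 mg/L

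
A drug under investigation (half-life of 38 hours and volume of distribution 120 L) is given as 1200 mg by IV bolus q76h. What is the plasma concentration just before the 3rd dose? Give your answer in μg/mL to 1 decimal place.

f = (1/2)^(τ/t½) = (1/2)^(76/38) ≈ 0.2500.
C₀ = D/Vd = 1200/120 ≈ 10.000 μg/mL.
Before the 3rd dose, 2 doses have been given. Superposition: Cmin = C₀·(f + f²).
≈ 10.000 × (0.2500 + 0.0625) ≈ 10.000 × 0.3125 ≈ 3.125 μg/mL.

3.1 μg/mL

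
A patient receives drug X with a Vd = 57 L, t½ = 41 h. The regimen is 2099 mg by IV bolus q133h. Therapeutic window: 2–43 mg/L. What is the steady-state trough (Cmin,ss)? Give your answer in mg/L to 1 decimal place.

4.3 mg/L

Over one 133-h interval, 133/41 ≈ 3.2439 half-lives elapse, leaving f ≈ 0.1056 of each dose.
Accumulation ratio R = 1/(1 − f) ≈ 1/0.8944 ≈ 1.1181.
Single-dose peak C₀ = D/Vd = 2099/57 ≈ 36.825 mg/L.
Steady-state peak Cmax,ss = C₀·R ≈ 36.825 × 1.1181 ≈ 41.174 mg/L.
Steady-state trough Cmin,ss = Cmax,ss·f ≈ 41.174 × 0.1056 ≈ 4.348 mg/L.
Trough 4.3 mg/L vs MEC 2 mg/L: adequate.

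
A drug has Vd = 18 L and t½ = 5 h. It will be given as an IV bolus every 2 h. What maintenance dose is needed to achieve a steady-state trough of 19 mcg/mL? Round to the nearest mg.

109 mg

τ/t½ = 2/5 ≈ 0.4, so f = (1/2)^(2/5) ≈ 0.757858.
Cmin,ss = (D/Vd)·f/(1−f), so D = Cmin,ss·Vd·(1−f)/f.
D = 19 × 18 × (1−f)/f ≈ 19 × 18 × 0.31951 ≈ 109.27 mg.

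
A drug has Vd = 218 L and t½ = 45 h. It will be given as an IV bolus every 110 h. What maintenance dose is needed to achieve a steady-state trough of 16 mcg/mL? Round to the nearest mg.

τ/t½ = 110/45 ≈ 2.4444, so f = (1/2)^(110/45) ≈ 0.183717.
Cmin,ss = (D/Vd)·f/(1−f), so D = Cmin,ss·Vd·(1−f)/f.
D = 16 × 218 × (1−f)/f ≈ 16 × 218 × 4.44315 ≈ 15497.71 mg.

15498 mg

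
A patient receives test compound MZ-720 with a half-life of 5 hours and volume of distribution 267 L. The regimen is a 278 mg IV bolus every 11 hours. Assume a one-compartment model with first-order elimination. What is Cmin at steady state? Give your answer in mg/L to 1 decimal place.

0.3 mg/L

k = ln2/t½ = ln2/5 ≈ 0.138629 h⁻¹; fraction remaining f = e^(−kτ) = e^(−0.138629×11) ≈ 0.2176.
At steady state, accumulation factor R = 1/(1 − e^(−kτ)) ≈ 1.2781.
Single-dose peak C₀ = D/Vd = 278/267 ≈ 1.041 mg/L.
Cmax,ss = C₀/(1 − f) ≈ 1.041/0.7824 ≈ 1.331 mg/L.
Steady-state trough Cmin,ss = Cmax,ss·f ≈ 1.331 × 0.2176 ≈ 0.290 mg/L.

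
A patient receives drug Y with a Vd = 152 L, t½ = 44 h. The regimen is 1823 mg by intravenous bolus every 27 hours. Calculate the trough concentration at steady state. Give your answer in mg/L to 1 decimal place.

22.6 mg/L

Over one 27-h interval, 27/44 ≈ 0.61364 half-lives elapse, leaving f ≈ 0.6535 of each dose.
Accumulation ratio R = 1/(1 − f) ≈ 1/0.3465 ≈ 2.8860.
Each bolus raises the concentration by D/Vd = 1823/152 ≈ 11.993 mg/L.
Steady-state peak Cmax,ss = C₀·R ≈ 11.993 × 2.8860 ≈ 34.612 mg/L.
One interval later, Cmin,ss = Cmax,ss·e^(−kτ) ≈ 34.612 × 0.6535 ≈ 22.619 mg/L.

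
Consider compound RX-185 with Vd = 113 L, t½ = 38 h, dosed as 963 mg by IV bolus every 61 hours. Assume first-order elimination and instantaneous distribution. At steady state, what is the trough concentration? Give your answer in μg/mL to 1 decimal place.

τ/t½ = 61/38 ≈ 1.6053, so fraction remaining f = (1/2)^(61/38) ≈ 0.3287.
At steady state, accumulation factor R = 1/(1 − e^(−kτ)) ≈ 1.4896.
Each bolus raises the concentration by D/Vd = 963/113 ≈ 8.522 μg/mL.
Cmax,ss = C₀/(1 − f) ≈ 8.522/0.6713 ≈ 12.695 μg/mL.
One interval later, Cmin,ss = Cmax,ss·e^(−kτ) ≈ 12.695 × 0.3287 ≈ 4.173 μg/mL.

4.2 μg/mL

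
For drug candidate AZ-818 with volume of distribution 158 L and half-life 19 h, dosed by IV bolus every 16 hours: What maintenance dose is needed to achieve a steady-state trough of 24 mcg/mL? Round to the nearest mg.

3006 mg

τ/t½ = 16/19 ≈ 0.84211, so f = (1/2)^(16/19) ≈ 0.557829.
Cmin,ss = (D/Vd)·f/(1−f), so D = Cmin,ss·Vd·(1−f)/f.
D = 24 × 158 × (1−f)/f ≈ 24 × 158 × 0.79266 ≈ 3005.77 mg.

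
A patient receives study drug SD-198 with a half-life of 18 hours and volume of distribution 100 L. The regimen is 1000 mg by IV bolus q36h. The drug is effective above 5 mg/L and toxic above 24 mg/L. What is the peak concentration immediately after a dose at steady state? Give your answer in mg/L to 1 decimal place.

The dosing interval is 2 half-lives, so f = 2^(−2) = 0.25.
Accumulation ratio R = 1/(1 − f) = 1/0.75 = 4/3.
Single-dose peak C₀ = D/Vd = 1000/100 = 10 mg/L.
Steady-state peak Cmax,ss = C₀·R = 10 × 4/3 ≈ 13.333 mg/L.
Peak 13.3 mg/L vs MTC 24 mg/L: below toxic threshold.

13.3 mg/L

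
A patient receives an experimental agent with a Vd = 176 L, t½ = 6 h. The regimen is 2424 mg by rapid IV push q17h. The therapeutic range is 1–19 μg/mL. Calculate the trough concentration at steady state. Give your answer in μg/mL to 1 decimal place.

2.2 μg/mL

τ/t½ = 17/6 ≈ 2.8333, so fraction remaining f = (1/2)^(17/6) ≈ 0.1403.
At steady state, accumulation factor R = 1/(1 − e^(−kτ)) ≈ 1.1632.
Single-dose peak C₀ = D/Vd = 2424/176 ≈ 13.773 μg/mL.
Cmax,ss = C₀/(1 − f) ≈ 13.773/0.8597 ≈ 16.021 μg/mL.
Steady-state trough Cmin,ss = Cmax,ss·f ≈ 16.021 × 0.1403 ≈ 2.248 μg/mL.
Trough 2.2 μg/mL vs MEC 1 μg/mL: adequate.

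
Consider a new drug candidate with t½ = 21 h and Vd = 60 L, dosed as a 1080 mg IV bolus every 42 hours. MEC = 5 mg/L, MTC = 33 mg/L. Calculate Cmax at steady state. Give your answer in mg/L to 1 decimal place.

24.0 mg/L

The dosing interval is 2 half-lives, so f = 2^(−2) = 0.25.
At steady state, R = 1/(1 − 0.25) = 4/3.
Single-dose peak C₀ = D/Vd = 1080/60 = 18 mg/L.
Steady-state peak Cmax,ss = C₀·R = 18 × 4/3 ≈ 24.000 mg/L.
Peak 24.0 mg/L vs MTC 33 mg/L: below toxic threshold.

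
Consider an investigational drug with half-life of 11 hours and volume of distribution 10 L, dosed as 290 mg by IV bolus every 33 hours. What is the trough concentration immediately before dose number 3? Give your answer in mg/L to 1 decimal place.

4.1 mg/L

f = (1/2)^(τ/t½) = (1/2)^(33/11) ≈ 0.1250.
C₀ = D/Vd = 290/10 ≈ 29.000 mg/L.
Before the 3rd dose, 2 doses have been given. Superposition: Cmin = C₀·(f + f²).
≈ 29.000 × (0.1250 + 0.0156) ≈ 29.000 × 0.1406 ≈ 4.077 mg/L.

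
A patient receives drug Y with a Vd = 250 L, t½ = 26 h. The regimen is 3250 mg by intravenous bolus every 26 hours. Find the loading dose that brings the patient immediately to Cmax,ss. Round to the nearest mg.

f = (1/2)^(26/26) ≈ 0.500000; accumulation ratio R = 1/(1−f) ≈ 2.00000.
Loading dose to hit Cmax,ss on first dose: D_load = D_maint·R ≈ 3250 × 2.00000 ≈ 6500.00 mg.

6500 mg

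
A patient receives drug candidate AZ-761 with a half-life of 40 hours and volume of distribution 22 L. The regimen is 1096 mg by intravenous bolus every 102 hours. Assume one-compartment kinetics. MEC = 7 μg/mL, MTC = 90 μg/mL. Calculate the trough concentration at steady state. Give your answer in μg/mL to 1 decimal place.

Over one 102-h interval, 102/40 ≈ 2.55 half-lives elapse, leaving f ≈ 0.1708 of each dose.
Single-dose peak C₀ = D/Vd = 1096/22 ≈ 49.818 μg/mL.
Steady-state trough Cmin,ss = C₀·f/(1−f) ≈ 49.818 × 0.1708/0.8292 ≈ 10.262 μg/mL.
Trough 10.3 μg/mL vs MEC 7 μg/mL: adequate.

10.3 μg/mL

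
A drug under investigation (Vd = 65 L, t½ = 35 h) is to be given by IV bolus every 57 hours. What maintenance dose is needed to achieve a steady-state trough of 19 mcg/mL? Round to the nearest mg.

τ/t½ = 57/35 ≈ 1.6286, so f = (1/2)^(57/35) ≈ 0.323408.
Cmin,ss = (D/Vd)·f/(1−f), so D = Cmin,ss·Vd·(1−f)/f.
D = 19 × 65 × (1−f)/f ≈ 19 × 65 × 2.09207 ≈ 2583.71 mg.

2584 mg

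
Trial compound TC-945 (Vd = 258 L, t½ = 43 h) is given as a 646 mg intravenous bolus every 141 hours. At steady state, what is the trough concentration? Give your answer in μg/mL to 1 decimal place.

τ/t½ = 141/43 ≈ 3.2791, so fraction remaining f = (1/2)^(141/43) ≈ 0.1030.
Accumulation ratio R = 1/(1 − f) ≈ 1/0.8970 ≈ 1.1148.
Each bolus raises the concentration by D/Vd = 646/258 ≈ 2.504 μg/mL.
Steady-state peak Cmax,ss = C₀·R ≈ 2.504 × 1.1148 ≈ 2.791 μg/mL.
One interval later, Cmin,ss = Cmax,ss·e^(−kτ) ≈ 2.791 × 0.1030 ≈ 0.287 μg/mL.

0.3 μg/mL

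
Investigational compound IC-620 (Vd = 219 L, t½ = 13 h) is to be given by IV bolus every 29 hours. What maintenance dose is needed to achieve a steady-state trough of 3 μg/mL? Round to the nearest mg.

τ/t½ = 29/13 ≈ 2.2308, so f = (1/2)^(29/13) ≈ 0.213045.
Cmin,ss = (D/Vd)·f/(1−f), so D = Cmin,ss·Vd·(1−f)/f.
D = 3 × 219 × (1−f)/f ≈ 3 × 219 × 3.69384 ≈ 2426.85 mg.

2427 mg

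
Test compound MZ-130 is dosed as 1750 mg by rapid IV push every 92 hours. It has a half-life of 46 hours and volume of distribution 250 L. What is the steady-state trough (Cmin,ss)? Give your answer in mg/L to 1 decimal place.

τ = 92 h = 2 half-lives, so f = (1/2)^2 = 0.25.
Accumulation ratio R = 1/(1 − f) = 1/0.75 = 4/3.
Single-dose peak C₀ = D/Vd = 1750/250 = 7 mg/L.
Steady-state peak Cmax,ss = C₀·R = 7 × 4/3 ≈ 9.333 mg/L.
Steady-state trough Cmin,ss = Cmax,ss·f ≈ 9.333 × 0.25 ≈ 2.333 mg/L.

2.3 mg/L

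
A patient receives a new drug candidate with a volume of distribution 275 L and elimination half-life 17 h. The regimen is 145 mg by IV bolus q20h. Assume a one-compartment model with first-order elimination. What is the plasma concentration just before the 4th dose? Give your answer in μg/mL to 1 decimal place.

0.4 μg/mL

f = (1/2)^(τ/t½) = (1/2)^(20/17) ≈ 0.4424.
C₀ = D/Vd = 145/275 ≈ 0.527 μg/mL.
Before the 4th dose, 3 doses have been given. Superposition: Cmin = C₀·(f + f² + … + f^3).
≈ 0.527 × (0.4424 + 0.1957 + 0.0866) ≈ 0.527 × 0.7247 ≈ 0.382 μg/mL.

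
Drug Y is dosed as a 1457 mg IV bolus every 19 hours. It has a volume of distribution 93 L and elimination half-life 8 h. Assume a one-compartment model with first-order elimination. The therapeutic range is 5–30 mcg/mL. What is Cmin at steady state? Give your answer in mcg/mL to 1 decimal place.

τ/t½ = 19/8 ≈ 2.375, so fraction remaining f = (1/2)^(19/8) ≈ 0.1928.
Each bolus raises the concentration by D/Vd = 1457/93 ≈ 15.667 mcg/mL.
Steady-state trough Cmin,ss = C₀·f/(1−f) ≈ 15.667 × 0.1928/0.8072 ≈ 3.742 mcg/mL.
Trough 3.7 mcg/mL vs MEC 5 mcg/mL: subtherapeutic.

3.7 mcg/mL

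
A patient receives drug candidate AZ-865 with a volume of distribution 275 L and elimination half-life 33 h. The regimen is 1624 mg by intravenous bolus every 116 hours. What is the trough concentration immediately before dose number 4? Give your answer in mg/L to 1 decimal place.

f = (1/2)^(τ/t½) = (1/2)^(116/33) ≈ 0.0875.
C₀ = D/Vd = 1624/275 ≈ 5.905 mg/L.
Before the 4th dose, 3 doses have been given. Superposition: Cmin = C₀·(f + f² + … + f^3).
≈ 5.905 × (0.0875 + 0.0077 + 0.0007) ≈ 5.905 × 0.0959 ≈ 0.566 mg/L.

0.6 mg/L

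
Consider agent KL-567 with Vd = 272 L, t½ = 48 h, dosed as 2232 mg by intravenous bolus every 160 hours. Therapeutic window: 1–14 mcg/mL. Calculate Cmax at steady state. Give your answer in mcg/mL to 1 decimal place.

k = ln2/t½ = ln2/48 ≈ 0.014441 h⁻¹; fraction remaining f = e^(−kτ) = e^(−0.014441×160) ≈ 0.0992.
Accumulation ratio R = 1/(1 − f) ≈ 1/0.9008 ≈ 1.1101.
Single-dose peak C₀ = D/Vd = 2232/272 ≈ 8.206 mcg/mL.
Cmax,ss = C₀/(1 − f) ≈ 8.206/0.9008 ≈ 9.110 mcg/mL.
Peak 9.1 mcg/mL vs MTC 14 mcg/mL: below toxic threshold.

9.1 mcg/mL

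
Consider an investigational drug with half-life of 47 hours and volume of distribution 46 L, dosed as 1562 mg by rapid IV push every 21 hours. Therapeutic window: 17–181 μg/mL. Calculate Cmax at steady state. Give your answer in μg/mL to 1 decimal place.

127.5 μg/mL

k = ln2/t½ = ln2/47 ≈ 0.014748 h⁻¹; fraction remaining f = e^(−kτ) = e^(−0.014748×21) ≈ 0.7337.
Accumulation ratio R = 1/(1 − f) ≈ 1/0.2663 ≈ 3.7552.
Single-dose peak C₀ = D/Vd = 1562/46 ≈ 33.957 μg/mL.
Steady-state peak Cmax,ss = C₀·R ≈ 33.957 × 3.7552 ≈ 127.515 μg/mL.
Peak 127.5 μg/mL vs MTC 181 μg/mL: below toxic threshold.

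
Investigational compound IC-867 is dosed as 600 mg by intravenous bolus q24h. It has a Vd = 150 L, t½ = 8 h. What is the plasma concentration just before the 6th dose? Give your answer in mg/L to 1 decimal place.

0.6 mg/L

f = (1/2)^(τ/t½) = (1/2)^(24/8) ≈ 0.1250.
C₀ = D/Vd = 600/150 ≈ 4.000 mg/L.
Before the 6th dose, 5 doses have been given. Superposition: Cmin = C₀·(f + f² + … + f^5).
≈ 4.000 × (0.1250 + 0.0156 + 0.0020 + 0.0002 + 0.0000) ≈ 4.000 × 0.1428 ≈ 0.571 mg/L.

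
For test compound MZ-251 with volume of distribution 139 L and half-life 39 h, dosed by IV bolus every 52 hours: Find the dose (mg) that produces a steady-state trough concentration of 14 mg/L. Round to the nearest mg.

τ/t½ = 52/39 ≈ 1.3333, so f = (1/2)^(52/39) ≈ 0.396850.
Cmin,ss = (D/Vd)·f/(1−f), so D = Cmin,ss·Vd·(1−f)/f.
D = 14 × 139 × (1−f)/f ≈ 14 × 139 × 1.51984 ≈ 2957.61 mg.

2958 mg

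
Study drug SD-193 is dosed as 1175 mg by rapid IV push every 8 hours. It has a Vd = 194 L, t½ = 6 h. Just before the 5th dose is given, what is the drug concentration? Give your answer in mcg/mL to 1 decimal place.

f = (1/2)^(τ/t½) = (1/2)^(8/6) ≈ 0.3969.
C₀ = D/Vd = 1175/194 ≈ 6.057 mcg/mL.
Before the 5th dose, 4 doses have been given. Superposition: Cmin = C₀·(f + f² + … + f^4).
≈ 6.057 × (0.3969 + 0.1575 + 0.0625 + 0.0248) ≈ 6.057 × 0.6417 ≈ 3.887 mcg/mL.

3.9 mcg/mL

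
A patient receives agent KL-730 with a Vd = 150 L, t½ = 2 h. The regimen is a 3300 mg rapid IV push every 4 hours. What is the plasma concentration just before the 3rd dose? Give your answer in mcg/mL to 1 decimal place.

6.9 mcg/mL

f = (1/2)^(τ/t½) = (1/2)^(4/2) ≈ 0.2500.
C₀ = D/Vd = 3300/150 ≈ 22.000 mcg/mL.
Before the 3rd dose, 2 doses have been given. Superposition: Cmin = C₀·(f + f²).
≈ 22.000 × (0.2500 + 0.0625) ≈ 22.000 × 0.3125 ≈ 6.875 mcg/mL.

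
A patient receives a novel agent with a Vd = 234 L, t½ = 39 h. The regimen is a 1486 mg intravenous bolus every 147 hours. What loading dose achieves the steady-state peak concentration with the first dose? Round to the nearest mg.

f = (1/2)^(147/39) ≈ 0.073341; accumulation ratio R = 1/(1−f) ≈ 1.07915.
Loading dose to hit Cmax,ss on first dose: D_load = D_maint·R ≈ 1486 × 1.07915 ≈ 1603.62 mg.

1604 mg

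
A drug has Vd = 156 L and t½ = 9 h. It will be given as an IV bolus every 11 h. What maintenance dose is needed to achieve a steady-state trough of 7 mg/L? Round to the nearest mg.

1456 mg

τ/t½ = 11/9 ≈ 1.2222, so f = (1/2)^(11/9) ≈ 0.428622.
Cmin,ss = (D/Vd)·f/(1−f), so D = Cmin,ss·Vd·(1−f)/f.
D = 7 × 156 × (1−f)/f ≈ 7 × 156 × 1.33306 ≈ 1455.70 mg.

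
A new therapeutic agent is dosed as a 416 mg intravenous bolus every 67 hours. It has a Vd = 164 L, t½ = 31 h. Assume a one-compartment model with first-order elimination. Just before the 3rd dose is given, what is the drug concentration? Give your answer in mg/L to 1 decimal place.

f = (1/2)^(τ/t½) = (1/2)^(67/31) ≈ 0.2236.
C₀ = D/Vd = 416/164 ≈ 2.537 mg/L.
Before the 3rd dose, 2 doses have been given. Superposition: Cmin = C₀·(f + f²).
≈ 2.537 × (0.2236 + 0.0500) ≈ 2.537 × 0.2736 ≈ 0.694 mg/L.

0.7 mg/L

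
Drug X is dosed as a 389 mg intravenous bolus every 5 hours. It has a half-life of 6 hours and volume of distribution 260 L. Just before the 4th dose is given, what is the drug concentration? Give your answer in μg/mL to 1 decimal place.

f = (1/2)^(τ/t½) = (1/2)^(5/6) ≈ 0.5612.
C₀ = D/Vd = 389/260 ≈ 1.496 μg/mL.
Before the 4th dose, 3 doses have been given. Superposition: Cmin = C₀·(f + f² + … + f^3).
≈ 1.496 × (0.5612 + 0.3149 + 0.1767) ≈ 1.496 × 1.0528 ≈ 1.575 μg/mL.

1.6 μg/mL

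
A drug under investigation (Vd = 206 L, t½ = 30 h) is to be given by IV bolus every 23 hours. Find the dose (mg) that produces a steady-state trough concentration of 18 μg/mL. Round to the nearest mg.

2601 mg

τ/t½ = 23/30 ≈ 0.76667, so f = (1/2)^(23/30) ≈ 0.587774.
Cmin,ss = (D/Vd)·f/(1−f), so D = Cmin,ss·Vd·(1−f)/f.
D = 18 × 206 × (1−f)/f ≈ 18 × 206 × 0.70133 ≈ 2600.53 mg.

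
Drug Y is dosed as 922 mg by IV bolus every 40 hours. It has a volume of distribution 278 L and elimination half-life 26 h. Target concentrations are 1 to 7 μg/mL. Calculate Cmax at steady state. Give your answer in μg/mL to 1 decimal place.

5.1 μg/mL

τ/t½ = 40/26 ≈ 1.5385, so fraction remaining f = (1/2)^(40/26) ≈ 0.3443.
At steady state, accumulation factor R = 1/(1 − e^(−kτ)) ≈ 1.5251.
Each bolus raises the concentration by D/Vd = 922/278 ≈ 3.317 μg/mL.
Cmax,ss = C₀/(1 − f) ≈ 3.317/0.6557 ≈ 5.059 μg/mL.
Peak 5.1 μg/mL vs MTC 7 μg/mL: below toxic threshold.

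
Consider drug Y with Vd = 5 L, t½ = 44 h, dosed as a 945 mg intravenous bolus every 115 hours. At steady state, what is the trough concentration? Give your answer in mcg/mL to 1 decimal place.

Over one 115-h interval, 115/44 ≈ 2.6136 half-lives elapse, leaving f ≈ 0.1634 of each dose.
Each bolus raises the concentration by D/Vd = 945/5 ≈ 189.000 mcg/mL.
Steady-state trough Cmin,ss = C₀·f/(1−f) ≈ 189.000 × 0.1634/0.8366 ≈ 36.914 mcg/mL.

36.9 mcg/mL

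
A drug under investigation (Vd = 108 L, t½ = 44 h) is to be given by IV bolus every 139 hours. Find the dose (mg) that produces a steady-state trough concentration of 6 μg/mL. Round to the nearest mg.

τ/t½ = 139/44 ≈ 3.1591, so f = (1/2)^(139/44) ≈ 0.111949.
Cmin,ss = (D/Vd)·f/(1−f), so D = Cmin,ss·Vd·(1−f)/f.
D = 6 × 108 × (1−f)/f ≈ 6 × 108 × 7.93264 ≈ 5140.35 mg.

5140 mg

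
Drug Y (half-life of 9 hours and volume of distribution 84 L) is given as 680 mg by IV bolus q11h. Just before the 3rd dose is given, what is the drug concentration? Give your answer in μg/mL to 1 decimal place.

f = (1/2)^(τ/t½) = (1/2)^(11/9) ≈ 0.4286.
C₀ = D/Vd = 680/84 ≈ 8.095 μg/mL.
Before the 3rd dose, 2 doses have been given. Superposition: Cmin = C₀·(f + f²).
≈ 8.095 × (0.4286 + 0.1837) ≈ 8.095 × 0.6123 ≈ 4.957 μg/mL.

5.0 μg/mL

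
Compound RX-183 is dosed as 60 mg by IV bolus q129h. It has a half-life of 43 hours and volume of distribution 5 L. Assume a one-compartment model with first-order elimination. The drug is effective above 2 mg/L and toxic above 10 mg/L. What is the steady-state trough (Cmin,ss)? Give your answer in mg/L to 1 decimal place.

The dosing interval is 3 half-lives, so f = 2^(−3) = 0.125.
At steady state, R = 1/(1 − 0.125) = 8/7.
Single-dose peak C₀ = D/Vd = 60/5 = 12 mg/L.
Steady-state peak Cmax,ss = C₀·R = 12 × 8/7 ≈ 13.714 mg/L.
Steady-state trough Cmin,ss = Cmax,ss·f ≈ 13.714 × 0.125 ≈ 1.714 mg/L.
Trough 1.7 mg/L vs MEC 2 mg/L: subtherapeutic.

1.7 mg/L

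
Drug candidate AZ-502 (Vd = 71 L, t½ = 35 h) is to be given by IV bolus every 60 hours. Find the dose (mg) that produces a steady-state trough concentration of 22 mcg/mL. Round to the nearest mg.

τ/t½ = 60/35 ≈ 1.7143, so f = (1/2)^(60/35) ≈ 0.304753.
Cmin,ss = (D/Vd)·f/(1−f), so D = Cmin,ss·Vd·(1−f)/f.
D = 22 × 71 × (1−f)/f ≈ 22 × 71 × 2.28135 ≈ 3563.47 mg.

3563 mg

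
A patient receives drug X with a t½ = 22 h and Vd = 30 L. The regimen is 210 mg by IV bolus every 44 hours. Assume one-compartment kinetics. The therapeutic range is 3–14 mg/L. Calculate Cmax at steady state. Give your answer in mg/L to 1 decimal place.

The dosing interval is 2 half-lives, so f = 2^(−2) = 0.25.
At steady state, R = 1/(1 − 0.25) = 4/3.
Single-dose peak C₀ = D/Vd = 210/30 = 7 mg/L.
Steady-state peak Cmax,ss = C₀·R = 7 × 4/3 ≈ 9.333 mg/L.
Peak 9.3 mg/L vs MTC 14 mg/L: below toxic threshold.

9.3 mg/L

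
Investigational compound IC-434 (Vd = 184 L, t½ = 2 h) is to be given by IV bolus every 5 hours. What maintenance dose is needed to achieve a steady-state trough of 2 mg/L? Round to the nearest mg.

τ/t½ = 5/2 ≈ 2.5, so f = (1/2)^(5/2) ≈ 0.176777.
Cmin,ss = (D/Vd)·f/(1−f), so D = Cmin,ss·Vd·(1−f)/f.
D = 2 × 184 × (1−f)/f ≈ 2 × 184 × 4.65684 ≈ 1713.72 mg.

1714 mg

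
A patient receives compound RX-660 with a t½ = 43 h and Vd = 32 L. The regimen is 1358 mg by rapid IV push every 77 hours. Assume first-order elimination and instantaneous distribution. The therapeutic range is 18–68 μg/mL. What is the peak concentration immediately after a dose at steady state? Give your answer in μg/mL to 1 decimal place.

59.7 μg/mL

Over one 77-h interval, 77/43 ≈ 1.7907 half-lives elapse, leaving f ≈ 0.2890 of each dose.
At steady state, accumulation factor R = 1/(1 − e^(−kτ)) ≈ 1.4065.
Single-dose peak C₀ = D/Vd = 1358/32 ≈ 42.438 μg/mL.
Steady-state peak Cmax,ss = C₀·R ≈ 42.438 × 1.4065 ≈ 59.689 μg/mL.
Peak 59.7 μg/mL vs MTC 68 μg/mL: below toxic threshold.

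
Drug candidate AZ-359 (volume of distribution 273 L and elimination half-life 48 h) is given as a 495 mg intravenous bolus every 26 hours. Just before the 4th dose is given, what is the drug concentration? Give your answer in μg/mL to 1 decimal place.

f = (1/2)^(τ/t½) = (1/2)^(26/48) ≈ 0.6870.
C₀ = D/Vd = 495/273 ≈ 1.813 μg/mL.
Before the 4th dose, 3 doses have been given. Superposition: Cmin = C₀·(f + f² + … + f^3).
≈ 1.813 × (0.6870 + 0.4720 + 0.3242) ≈ 1.813 × 1.4832 ≈ 2.689 μg/mL.

2.7 μg/mL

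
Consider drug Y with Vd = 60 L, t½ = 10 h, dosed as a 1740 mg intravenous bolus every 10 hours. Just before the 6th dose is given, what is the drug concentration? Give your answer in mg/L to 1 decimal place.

f = (1/2)^(τ/t½) = (1/2)^(10/10) ≈ 0.5000.
C₀ = D/Vd = 1740/60 ≈ 29.000 mg/L.
Before the 6th dose, 5 doses have been given. Superposition: Cmin = C₀·(f + f² + … + f^5).
≈ 29.000 × (0.5000 + 0.2500 + 0.1250 + 0.0625 + 0.0313) ≈ 29.000 × 0.9688 ≈ 28.095 mg/L.

28.1 mg/L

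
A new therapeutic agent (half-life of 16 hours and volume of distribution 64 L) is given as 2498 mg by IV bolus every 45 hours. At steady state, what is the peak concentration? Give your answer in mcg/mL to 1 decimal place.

Over one 45-h interval, 45/16 ≈ 2.8125 half-lives elapse, leaving f ≈ 0.1423 of each dose.
At steady state, accumulation factor R = 1/(1 − e^(−kτ)) ≈ 1.1659.
Each bolus raises the concentration by D/Vd = 2498/64 ≈ 39.031 mcg/mL.
Steady-state peak Cmax,ss = C₀·R ≈ 39.031 × 1.1659 ≈ 45.506 mcg/mL.

45.5 mcg/mL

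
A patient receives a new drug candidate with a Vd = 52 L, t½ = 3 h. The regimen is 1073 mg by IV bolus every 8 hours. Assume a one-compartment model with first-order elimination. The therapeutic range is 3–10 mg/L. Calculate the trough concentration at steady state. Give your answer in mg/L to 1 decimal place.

τ/t½ = 8/3 ≈ 2.6667, so fraction remaining f = (1/2)^(8/3) ≈ 0.1575.
Single-dose peak C₀ = D/Vd = 1073/52 ≈ 20.635 mg/L.
Steady-state trough Cmin,ss = C₀·f/(1−f) ≈ 20.635 × 0.1575/0.8425 ≈ 3.858 mg/L.
Trough 3.9 mg/L vs MEC 3 mg/L: adequate.

3.9 mg/L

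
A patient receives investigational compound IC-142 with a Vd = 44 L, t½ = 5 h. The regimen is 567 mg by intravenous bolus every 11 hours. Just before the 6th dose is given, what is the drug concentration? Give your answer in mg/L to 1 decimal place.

3.6 mg/L

f = (1/2)^(τ/t½) = (1/2)^(11/5) ≈ 0.2176.
C₀ = D/Vd = 567/44 ≈ 12.886 mg/L.
Before the 6th dose, 5 doses have been given. Superposition: Cmin = C₀·(f + f² + … + f^5).
≈ 12.886 × (0.2176 + 0.0473 + 0.0103 + 0.0022 + 0.0005) ≈ 12.886 × 0.2779 ≈ 3.581 mg/L.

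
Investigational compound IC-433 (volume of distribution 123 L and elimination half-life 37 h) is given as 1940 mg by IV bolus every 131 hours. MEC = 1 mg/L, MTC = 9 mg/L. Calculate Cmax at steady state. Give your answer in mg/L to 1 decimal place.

17.3 mg/L

Over one 131-h interval, 131/37 ≈ 3.5405 half-lives elapse, leaving f ≈ 0.0859 of each dose.
At steady state, accumulation factor R = 1/(1 − e^(−kτ)) ≈ 1.0940.
Single-dose peak C₀ = D/Vd = 1940/123 ≈ 15.772 mg/L.
Steady-state peak Cmax,ss = C₀·R ≈ 15.772 × 1.0940 ≈ 17.255 mg/L.
Peak 17.3 mg/L vs MTC 9 mg/L: exceeds toxic threshold.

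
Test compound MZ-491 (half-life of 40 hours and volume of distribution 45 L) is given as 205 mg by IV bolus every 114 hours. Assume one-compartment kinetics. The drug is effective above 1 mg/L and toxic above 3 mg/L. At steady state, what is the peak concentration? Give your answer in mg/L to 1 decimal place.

τ/t½ = 114/40 ≈ 2.85, so fraction remaining f = (1/2)^(114/40) ≈ 0.1387.
At steady state, accumulation factor R = 1/(1 − e^(−kτ)) ≈ 1.1610.
Single-dose peak C₀ = D/Vd = 205/45 ≈ 4.556 mg/L.
Cmax,ss = C₀/(1 − f) ≈ 4.556/0.8613 ≈ 5.290 mg/L.
Peak 5.3 mg/L vs MTC 3 mg/L: exceeds toxic threshold.

5.3 mg/L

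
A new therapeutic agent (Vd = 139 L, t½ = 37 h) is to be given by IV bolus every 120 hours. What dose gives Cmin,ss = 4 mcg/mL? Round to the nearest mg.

τ/t½ = 120/37 ≈ 3.2432, so f = (1/2)^(120/37) ≈ 0.105605.
Cmin,ss = (D/Vd)·f/(1−f), so D = Cmin,ss·Vd·(1−f)/f.
D = 4 × 139 × (1−f)/f ≈ 4 × 139 × 8.46925 ≈ 4708.90 mg.

4709 mg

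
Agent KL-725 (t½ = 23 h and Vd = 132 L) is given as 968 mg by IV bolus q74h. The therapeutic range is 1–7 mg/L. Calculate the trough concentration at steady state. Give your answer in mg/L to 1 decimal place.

0.9 mg/L

Over one 74-h interval, 74/23 ≈ 3.2174 half-lives elapse, leaving f ≈ 0.1075 of each dose.
Single-dose peak C₀ = D/Vd = 968/132 ≈ 7.333 mg/L.
Steady-state trough Cmin,ss = C₀·f/(1−f) ≈ 7.333 × 0.1075/0.8925 ≈ 0.883 mg/L.
Trough 0.9 mg/L vs MEC 1 mg/L: subtherapeutic.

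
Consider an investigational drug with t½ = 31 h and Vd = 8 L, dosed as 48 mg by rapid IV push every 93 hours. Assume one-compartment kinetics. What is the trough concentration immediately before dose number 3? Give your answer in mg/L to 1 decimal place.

0.8 mg/L

f = (1/2)^(τ/t½) = (1/2)^(93/31) ≈ 0.1250.
C₀ = D/Vd = 48/8 ≈ 6.000 mg/L.
Before the 3rd dose, 2 doses have been given. Superposition: Cmin = C₀·(f + f²).
≈ 6.000 × (0.1250 + 0.0156) ≈ 6.000 × 0.1406 ≈ 0.844 mg/L.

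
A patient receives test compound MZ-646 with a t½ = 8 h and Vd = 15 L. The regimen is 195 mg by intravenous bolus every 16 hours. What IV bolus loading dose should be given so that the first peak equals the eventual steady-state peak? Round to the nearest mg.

260 mg

f = (1/2)^(16/8) ≈ 0.250000; accumulation ratio R = 1/(1−f) ≈ 1.33333.
Loading dose to hit Cmax,ss on first dose: D_load = D_maint·R ≈ 195 × 1.33333 ≈ 260.00 mg.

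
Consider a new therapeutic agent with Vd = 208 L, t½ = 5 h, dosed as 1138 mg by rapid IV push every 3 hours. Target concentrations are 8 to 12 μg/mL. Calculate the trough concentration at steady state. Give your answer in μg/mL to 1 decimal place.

10.6 μg/mL

k = ln2/t½ = ln2/5 ≈ 0.138629 h⁻¹; fraction remaining f = e^(−kτ) = e^(−0.138629×3) ≈ 0.6598.
Each bolus raises the concentration by D/Vd = 1138/208 ≈ 5.471 μg/mL.
Steady-state trough Cmin,ss = C₀·f/(1−f) ≈ 5.471 × 0.6598/0.3402 ≈ 10.611 μg/mL.
Trough 10.6 μg/mL vs MEC 8 μg/mL: adequate.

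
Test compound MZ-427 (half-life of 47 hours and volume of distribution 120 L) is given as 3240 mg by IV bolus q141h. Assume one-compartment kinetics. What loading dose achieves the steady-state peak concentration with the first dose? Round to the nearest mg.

3703 mg

f = (1/2)^(141/47) ≈ 0.125000; accumulation ratio R = 1/(1−f) ≈ 1.14286.
Loading dose to hit Cmax,ss on first dose: D_load = D_maint·R ≈ 3240 × 1.14286 ≈ 3702.87 mg.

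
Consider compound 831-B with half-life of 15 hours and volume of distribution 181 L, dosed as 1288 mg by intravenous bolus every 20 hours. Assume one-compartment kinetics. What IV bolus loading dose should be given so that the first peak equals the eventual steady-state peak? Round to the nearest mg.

f = (1/2)^(20/15) ≈ 0.396850; accumulation ratio R = 1/(1−f) ≈ 1.65796.
Loading dose to hit Cmax,ss on first dose: D_load = D_maint·R ≈ 1288 × 1.65796 ≈ 2135.45 mg.

2135 mg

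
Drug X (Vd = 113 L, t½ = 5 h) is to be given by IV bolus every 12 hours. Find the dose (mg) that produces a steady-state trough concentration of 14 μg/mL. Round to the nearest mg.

6768 mg

τ/t½ = 12/5 ≈ 2.4, so f = (1/2)^(12/5) ≈ 0.189465.
Cmin,ss = (D/Vd)·f/(1−f), so D = Cmin,ss·Vd·(1−f)/f.
D = 14 × 113 × (1−f)/f ≈ 14 × 113 × 4.27802 ≈ 6767.83 mg.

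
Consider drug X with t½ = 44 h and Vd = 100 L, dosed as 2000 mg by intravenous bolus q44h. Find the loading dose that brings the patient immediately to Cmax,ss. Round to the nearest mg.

f = (1/2)^(44/44) ≈ 0.500000; accumulation ratio R = 1/(1−f) ≈ 2.00000.
Loading dose to hit Cmax,ss on first dose: D_load = D_maint·R ≈ 2000 × 2.00000 ≈ 4000.00 mg.

4000 mg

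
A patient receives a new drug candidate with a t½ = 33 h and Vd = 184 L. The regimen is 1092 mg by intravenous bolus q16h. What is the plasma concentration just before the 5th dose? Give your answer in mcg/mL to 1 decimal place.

11.0 mcg/mL

f = (1/2)^(τ/t½) = (1/2)^(16/33) ≈ 0.7146.
C₀ = D/Vd = 1092/184 ≈ 5.935 mcg/mL.
Before the 5th dose, 4 doses have been given. Superposition: Cmin = C₀·(f + f² + … + f^4).
≈ 5.935 × (0.7146 + 0.5107 + 0.3649 + 0.2608) ≈ 5.935 × 1.8510 ≈ 10.986 mcg/mL.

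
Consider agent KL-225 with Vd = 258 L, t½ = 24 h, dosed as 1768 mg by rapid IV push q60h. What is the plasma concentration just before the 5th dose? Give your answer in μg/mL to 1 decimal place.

1.5 μg/mL

f = (1/2)^(τ/t½) = (1/2)^(60/24) ≈ 0.1768.
C₀ = D/Vd = 1768/258 ≈ 6.853 μg/mL.
Before the 5th dose, 4 doses have been given. Superposition: Cmin = C₀·(f + f² + … + f^4).
≈ 6.853 × (0.1768 + 0.0313 + 0.0055 + 0.0010) ≈ 6.853 × 0.2146 ≈ 1.471 μg/mL.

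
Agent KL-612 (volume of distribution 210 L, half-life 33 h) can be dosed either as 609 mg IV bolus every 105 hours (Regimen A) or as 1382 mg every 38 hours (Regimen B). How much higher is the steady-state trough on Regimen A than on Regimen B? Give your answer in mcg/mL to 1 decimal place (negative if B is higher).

-5.0 mcg/mL

Regimen A: f = (1/2)^(105/33) ≈ 0.1102; Cmin,ss = (609/210)·f/(1−f) ≈ 0.359 mcg/mL.
Regimen B: f = (1/2)^(38/33) ≈ 0.4502; Cmin,ss = (1382/210)·f/(1−f) ≈ 5.389 mcg/mL.
Difference ≈ 0.359 − 5.389 ≈ -5.030 mcg/mL.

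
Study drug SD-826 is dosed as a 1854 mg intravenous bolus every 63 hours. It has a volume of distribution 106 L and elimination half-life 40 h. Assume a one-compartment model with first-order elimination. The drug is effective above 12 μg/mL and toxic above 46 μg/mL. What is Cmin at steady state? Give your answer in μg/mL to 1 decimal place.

8.8 μg/mL

τ/t½ = 63/40 ≈ 1.575, so fraction remaining f = (1/2)^(63/40) ≈ 0.3356.
At steady state, accumulation factor R = 1/(1 − e^(−kτ)) ≈ 1.5051.
Each bolus raises the concentration by D/Vd = 1854/106 ≈ 17.491 μg/mL.
Cmax,ss = C₀/(1 − f) ≈ 17.491/0.6644 ≈ 26.326 μg/mL.
Steady-state trough Cmin,ss = Cmax,ss·f ≈ 26.326 × 0.3356 ≈ 8.835 μg/mL.
Trough 8.8 μg/mL vs MEC 12 μg/mL: subtherapeutic.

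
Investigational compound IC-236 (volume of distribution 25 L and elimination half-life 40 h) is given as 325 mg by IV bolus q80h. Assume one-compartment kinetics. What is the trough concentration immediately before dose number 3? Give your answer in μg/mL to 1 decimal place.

4.1 μg/mL

f = (1/2)^(τ/t½) = (1/2)^(80/40) ≈ 0.2500.
C₀ = D/Vd = 325/25 ≈ 13.000 μg/mL.
Before the 3rd dose, 2 doses have been given. Superposition: Cmin = C₀·(f + f²).
≈ 13.000 × (0.2500 + 0.0625) ≈ 13.000 × 0.3125 ≈ 4.062 μg/mL.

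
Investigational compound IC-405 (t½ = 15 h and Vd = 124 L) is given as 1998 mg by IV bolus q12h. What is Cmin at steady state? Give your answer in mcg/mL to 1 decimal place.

Over one 12-h interval, 12/15 ≈ 0.8 half-lives elapse, leaving f ≈ 0.5743 of each dose.
Single-dose peak C₀ = D/Vd = 1998/124 ≈ 16.113 mcg/mL.
Steady-state trough Cmin,ss = C₀·f/(1−f) ≈ 16.113 × 0.5743/0.4257 ≈ 21.738 mcg/mL.

21.7 mcg/mL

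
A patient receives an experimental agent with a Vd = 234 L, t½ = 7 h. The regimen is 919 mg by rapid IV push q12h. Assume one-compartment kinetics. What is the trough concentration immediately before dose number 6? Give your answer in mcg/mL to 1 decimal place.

1.7 mcg/mL

f = (1/2)^(τ/t½) = (1/2)^(12/7) ≈ 0.3048.
C₀ = D/Vd = 919/234 ≈ 3.927 mcg/mL.
Before the 6th dose, 5 doses have been given. Superposition: Cmin = C₀·(f + f² + … + f^5).
≈ 3.927 × (0.3048 + 0.0929 + 0.0283 + 0.0086 + 0.0026) ≈ 3.927 × 0.4372 ≈ 1.717 mcg/mL.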